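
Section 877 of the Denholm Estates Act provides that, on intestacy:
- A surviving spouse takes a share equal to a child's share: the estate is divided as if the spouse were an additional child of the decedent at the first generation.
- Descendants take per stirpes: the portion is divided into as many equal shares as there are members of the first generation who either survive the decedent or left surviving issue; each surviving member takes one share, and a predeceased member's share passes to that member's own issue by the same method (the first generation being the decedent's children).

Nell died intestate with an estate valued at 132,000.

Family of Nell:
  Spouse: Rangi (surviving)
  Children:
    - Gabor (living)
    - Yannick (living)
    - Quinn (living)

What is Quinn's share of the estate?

The spouse counts as an additional share at the children's level, so there are 4 primary shares of 33,000. Rangi takes one such share (33,000).
The children's combined portion (99,000) is divided into 3 shares of 33,000: Gabor, Yannick, and Quinn each take 33,000.

Quinn receives 33,000.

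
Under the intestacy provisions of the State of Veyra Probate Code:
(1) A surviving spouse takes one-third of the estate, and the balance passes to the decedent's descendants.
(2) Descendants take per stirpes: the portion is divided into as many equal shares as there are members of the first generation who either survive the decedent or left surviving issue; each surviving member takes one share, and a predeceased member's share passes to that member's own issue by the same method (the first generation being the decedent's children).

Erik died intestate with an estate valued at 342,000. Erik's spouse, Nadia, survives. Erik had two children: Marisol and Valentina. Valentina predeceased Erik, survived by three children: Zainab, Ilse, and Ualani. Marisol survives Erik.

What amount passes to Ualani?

Nadia takes one-third of 342,000 = 114,000. The remaining 228,000 passes to the descendants.
The descendants' portion (228,000) is divided into 2 shares of 114,000: Marisol takes 114,000; Valentina's 114,000 share passes to Valentina's issue.
Valentina's share (114,000) is divided into 3 shares of 38,000: Zainab, Ilse, and Ualani each take 38,000.

Ualani receives 38,000.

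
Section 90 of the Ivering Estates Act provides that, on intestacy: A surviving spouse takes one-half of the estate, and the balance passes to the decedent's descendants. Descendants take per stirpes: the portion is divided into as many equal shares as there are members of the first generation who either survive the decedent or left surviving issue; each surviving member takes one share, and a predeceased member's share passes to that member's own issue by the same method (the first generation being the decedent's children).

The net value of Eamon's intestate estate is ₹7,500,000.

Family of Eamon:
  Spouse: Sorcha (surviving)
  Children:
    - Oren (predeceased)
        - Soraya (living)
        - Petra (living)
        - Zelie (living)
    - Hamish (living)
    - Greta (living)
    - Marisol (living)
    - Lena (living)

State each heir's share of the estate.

Sorcha takes one-half of ₹7,500,000 = ₹3,750,000. The remaining ₹3,750,000 passes to the descendants.
The descendants' portion (₹3,750,000) is divided into 5 shares of ₹750,000: Hamish, Greta, Marisol, and Lena each take ₹750,000; Oren's ₹750,000 share passes to Oren's issue.
Oren's share (₹750,000) is divided into 3 shares of ₹250,000: Soraya, Petra, and Zelie each take ₹250,000.

Sorcha: ₹3,750,000; Soraya: ₹250,000; Petra: ₹250,000; Zelie: ₹250,000; Hamish: ₹750,000; Greta: ₹750,000; Marisol: ₹750,000; Lena: ₹750,000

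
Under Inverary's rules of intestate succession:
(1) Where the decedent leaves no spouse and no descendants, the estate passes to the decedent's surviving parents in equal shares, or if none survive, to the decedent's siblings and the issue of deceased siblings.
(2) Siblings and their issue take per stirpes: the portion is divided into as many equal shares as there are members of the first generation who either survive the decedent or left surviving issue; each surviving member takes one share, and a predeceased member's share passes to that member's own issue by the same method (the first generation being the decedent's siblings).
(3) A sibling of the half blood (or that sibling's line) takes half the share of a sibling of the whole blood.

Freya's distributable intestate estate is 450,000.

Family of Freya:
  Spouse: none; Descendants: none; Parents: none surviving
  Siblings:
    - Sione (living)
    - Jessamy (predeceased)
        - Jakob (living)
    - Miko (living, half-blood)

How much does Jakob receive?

The entire 450,000 passes to the siblings and their issue.
Counting each half-blood sibling's line as half a unit, there are 5/2 units in 450,000, so one unit is 180,000. Whole-blood lines (Sione and Jessamy) take 180,000 each; half-blood lines (Miko) take 90,000 each.
Jessamy's share (180,000) passes entirely to Jakob.

Jakob receives 180,000.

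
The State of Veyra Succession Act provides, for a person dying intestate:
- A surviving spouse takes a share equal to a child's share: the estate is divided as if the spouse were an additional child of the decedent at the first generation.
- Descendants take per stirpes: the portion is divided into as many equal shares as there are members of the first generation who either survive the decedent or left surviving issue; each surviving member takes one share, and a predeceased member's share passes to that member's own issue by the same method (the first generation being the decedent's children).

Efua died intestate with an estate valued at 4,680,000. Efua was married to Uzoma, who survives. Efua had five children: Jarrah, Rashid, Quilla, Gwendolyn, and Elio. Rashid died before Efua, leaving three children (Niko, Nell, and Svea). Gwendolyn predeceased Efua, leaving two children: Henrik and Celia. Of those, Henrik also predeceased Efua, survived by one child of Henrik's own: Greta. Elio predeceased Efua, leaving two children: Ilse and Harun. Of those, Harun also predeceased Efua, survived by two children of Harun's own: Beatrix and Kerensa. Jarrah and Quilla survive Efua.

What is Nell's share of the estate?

Nell receives 260,000.

The spouse counts as an additional share at the children's level, so there are 6 primary shares of 780,000. Uzoma takes one such share (780,000).
The children's combined portion (3,900,000) is divided into 5 shares of 780,000: Jarrah and Quilla each take 780,000; Rashid's 780,000 share passes to Rashid's issue; Gwendolyn's 780,000 share passes to Gwendolyn's issue; Elio's 780,000 share passes to Elio's issue.
Rashid's share (780,000) is divided into 3 shares of 260,000: Niko, Nell, and Svea each take 260,000.
Gwendolyn's share (780,000) is divided into 2 shares of 390,000: Celia takes 390,000; Henrik's 390,000 share passes to Henrik's issue.
Henrik's share (390,000) passes entirely to Greta.
Elio's share (780,000) is divided into 2 shares of 390,000: Ilse takes 390,000; Harun's 390,000 share passes to Harun's issue.
Harun's share (390,000) is divided into 2 shares of 195,000: Beatrix and Kerensa each take 195,000.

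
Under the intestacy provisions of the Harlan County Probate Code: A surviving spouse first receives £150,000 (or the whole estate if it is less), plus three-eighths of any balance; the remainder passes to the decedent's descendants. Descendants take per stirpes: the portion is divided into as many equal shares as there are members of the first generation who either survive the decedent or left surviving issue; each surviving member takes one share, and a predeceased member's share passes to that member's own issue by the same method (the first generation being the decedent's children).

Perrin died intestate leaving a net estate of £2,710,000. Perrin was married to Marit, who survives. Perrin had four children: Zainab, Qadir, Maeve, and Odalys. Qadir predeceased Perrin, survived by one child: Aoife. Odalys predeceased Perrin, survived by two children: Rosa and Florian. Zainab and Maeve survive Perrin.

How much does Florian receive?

Marit first takes £150,000, leaving a balance of £2,560,000. Marit then takes three-eighths of the balance (£960,000), for a total of £1,110,000. The remaining £1,600,000 passes to the descendants.
The descendants' portion (£1,600,000) is divided into 4 shares of £400,000: Zainab and Maeve each take £400,000; Qadir's £400,000 share passes to Qadir's issue; Odalys's £400,000 share passes to Odalys's issue.
Qadir's share (£400,000) passes entirely to Aoife.
Odalys's share (£400,000) is divided into 2 shares of £200,000: Rosa and Florian each take £200,000.

Florian receives £200,000.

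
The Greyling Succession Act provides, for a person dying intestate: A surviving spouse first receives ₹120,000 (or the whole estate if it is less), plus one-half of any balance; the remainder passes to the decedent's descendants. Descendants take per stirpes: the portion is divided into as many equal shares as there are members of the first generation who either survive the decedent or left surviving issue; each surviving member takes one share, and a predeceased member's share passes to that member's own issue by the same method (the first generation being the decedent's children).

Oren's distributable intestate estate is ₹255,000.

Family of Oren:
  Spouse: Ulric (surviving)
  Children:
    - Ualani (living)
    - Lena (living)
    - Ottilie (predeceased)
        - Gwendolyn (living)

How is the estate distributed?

Ulric: ₹187,500; Ualani: ₹22,500; Lena: ₹22,500; Gwendolyn: ₹22,500

Ulric first takes ₹120,000, leaving a balance of ₹135,000. Ulric then takes one-half of the balance (₹67,500), for a total of ₹187,500. The remaining ₹67,500 passes to the descendants.
The descendants' portion (₹67,500) is divided into 3 shares of ₹22,500: Ualani and Lena each take ₹22,500; Ottilie's ₹22,500 share passes to Ottilie's issue.
Ottilie's share (₹22,500) passes entirely to Gwendolyn.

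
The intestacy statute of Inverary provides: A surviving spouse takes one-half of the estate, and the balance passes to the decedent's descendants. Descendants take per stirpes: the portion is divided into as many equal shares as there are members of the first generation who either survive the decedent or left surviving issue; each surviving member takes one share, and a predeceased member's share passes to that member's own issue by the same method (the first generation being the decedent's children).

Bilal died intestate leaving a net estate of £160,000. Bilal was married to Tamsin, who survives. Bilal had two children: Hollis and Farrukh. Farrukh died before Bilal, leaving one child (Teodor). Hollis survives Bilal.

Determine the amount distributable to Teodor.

Tamsin takes one-half of £160,000 = £80,000. The remaining £80,000 passes to the descendants.
The descendants' portion (£80,000) is divided into 2 shares of £40,000: Hollis takes £40,000; Farrukh's £40,000 share passes to Farrukh's issue.
Farrukh's share (£40,000) passes entirely to Teodor.

Teodor receives £40,000.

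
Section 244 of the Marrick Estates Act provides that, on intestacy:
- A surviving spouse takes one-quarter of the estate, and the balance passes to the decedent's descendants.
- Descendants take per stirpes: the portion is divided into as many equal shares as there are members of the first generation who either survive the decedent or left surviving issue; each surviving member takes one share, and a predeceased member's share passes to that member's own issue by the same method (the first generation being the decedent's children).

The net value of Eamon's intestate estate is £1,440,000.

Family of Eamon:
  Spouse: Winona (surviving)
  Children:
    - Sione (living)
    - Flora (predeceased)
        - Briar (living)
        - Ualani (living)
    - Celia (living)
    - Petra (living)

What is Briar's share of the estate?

Briar receives £135,000.

Winona takes one-quarter of £1,440,000 = £360,000. The remaining £1,080,000 passes to the descendants.
The descendants' portion (£1,080,000) is divided into 4 shares of £270,000: Sione, Celia, and Petra each take £270,000; Flora's £270,000 share passes to Flora's issue.
Flora's share (£270,000) is divided into 2 shares of £135,000: Briar and Ualani each take £135,000.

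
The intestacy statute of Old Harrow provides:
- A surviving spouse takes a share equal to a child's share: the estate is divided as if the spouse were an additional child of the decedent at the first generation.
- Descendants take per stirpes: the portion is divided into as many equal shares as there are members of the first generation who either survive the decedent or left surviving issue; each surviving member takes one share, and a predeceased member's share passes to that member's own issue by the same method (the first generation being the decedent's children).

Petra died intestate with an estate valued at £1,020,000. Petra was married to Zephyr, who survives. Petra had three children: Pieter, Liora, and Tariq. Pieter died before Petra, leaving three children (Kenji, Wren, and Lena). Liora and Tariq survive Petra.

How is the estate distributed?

Zephyr: £255,000; Kenji: £85,000; Wren: £85,000; Lena: £85,000; Liora: £255,000; Tariq: £255,000

The spouse counts as an additional share at the children's level, so there are 4 primary shares of £255,000. Zephyr takes one such share (£255,000).
The children's combined portion (£765,000) is divided into 3 shares of £255,000: Liora and Tariq each take £255,000; Pieter's £255,000 share passes to Pieter's issue.
Pieter's share (£255,000) is divided into 3 shares of £85,000: Kenji, Wren, and Lena each take £85,000.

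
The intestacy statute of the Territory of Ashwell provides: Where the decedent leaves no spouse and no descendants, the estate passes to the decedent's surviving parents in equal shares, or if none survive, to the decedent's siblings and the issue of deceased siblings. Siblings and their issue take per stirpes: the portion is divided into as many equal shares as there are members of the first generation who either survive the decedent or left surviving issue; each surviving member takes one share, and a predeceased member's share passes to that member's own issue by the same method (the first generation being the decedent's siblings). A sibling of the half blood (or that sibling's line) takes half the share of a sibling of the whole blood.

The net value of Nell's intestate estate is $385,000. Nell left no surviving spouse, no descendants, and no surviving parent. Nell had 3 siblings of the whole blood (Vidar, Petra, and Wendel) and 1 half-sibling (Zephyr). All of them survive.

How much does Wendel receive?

The entire $385,000 passes to the siblings and their issue.
Counting each half-blood sibling's line as half a unit, there are 7/2 units in $385,000, so one unit is $110,000. Whole-blood lines (Vidar, Petra, and Wendel) take $110,000 each; half-blood lines (Zephyr) take $55,000 each.

Wendel receives $110,000.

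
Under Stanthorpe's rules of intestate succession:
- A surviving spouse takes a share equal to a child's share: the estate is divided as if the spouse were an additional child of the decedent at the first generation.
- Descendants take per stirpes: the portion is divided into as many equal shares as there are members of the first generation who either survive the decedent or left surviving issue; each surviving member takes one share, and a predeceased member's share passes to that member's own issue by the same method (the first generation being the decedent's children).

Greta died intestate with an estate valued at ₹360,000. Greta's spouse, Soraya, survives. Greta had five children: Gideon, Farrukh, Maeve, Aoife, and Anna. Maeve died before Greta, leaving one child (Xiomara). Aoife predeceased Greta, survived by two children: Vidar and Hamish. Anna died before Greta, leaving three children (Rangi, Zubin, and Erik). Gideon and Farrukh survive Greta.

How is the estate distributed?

The spouse counts as an additional share at the children's level, so there are 6 primary shares of ₹60,000. Soraya takes one such share (₹60,000).
The children's combined portion (₹300,000) is divided into 5 shares of ₹60,000: Gideon and Farrukh each take ₹60,000; Maeve's ₹60,000 share passes to Maeve's issue; Aoife's ₹60,000 share passes to Aoife's issue; Anna's ₹60,000 share passes to Anna's issue.
Maeve's share (₹60,000) passes entirely to Xiomara.
Aoife's share (₹60,000) is divided into 2 shares of ₹30,000: Vidar and Hamish each take ₹30,000.
Anna's share (₹60,000) is divided into 3 shares of ₹20,000: Rangi, Zubin, and Erik each take ₹20,000.

Soraya: ₹60,000; Gideon: ₹60,000; Farrukh: ₹60,000; Xiomara: ₹60,000; Vidar: ₹30,000; Hamish: ₹30,000; Rangi: ₹20,000; Zubin: ₹20,000; Erik: ₹20,000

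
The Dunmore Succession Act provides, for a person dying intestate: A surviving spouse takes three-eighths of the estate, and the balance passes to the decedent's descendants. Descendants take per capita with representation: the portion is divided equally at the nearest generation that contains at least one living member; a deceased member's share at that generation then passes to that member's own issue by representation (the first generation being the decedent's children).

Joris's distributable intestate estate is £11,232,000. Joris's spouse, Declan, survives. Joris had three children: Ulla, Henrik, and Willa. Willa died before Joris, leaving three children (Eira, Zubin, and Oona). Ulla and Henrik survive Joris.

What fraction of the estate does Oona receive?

Oona receives 5/72 of the estate.

Declan takes three-eighths of £11,232,000 = £4,212,000. The remaining £7,020,000 passes to the descendants.
The descendants' portion (£7,020,000) is divided into 3 shares of £2,340,000: Ulla and Henrik each take £2,340,000; Willa's £2,340,000 share passes to Willa's issue.
Willa's share (£2,340,000) is divided into 3 shares of £780,000: Eira, Zubin, and Oona each take £780,000.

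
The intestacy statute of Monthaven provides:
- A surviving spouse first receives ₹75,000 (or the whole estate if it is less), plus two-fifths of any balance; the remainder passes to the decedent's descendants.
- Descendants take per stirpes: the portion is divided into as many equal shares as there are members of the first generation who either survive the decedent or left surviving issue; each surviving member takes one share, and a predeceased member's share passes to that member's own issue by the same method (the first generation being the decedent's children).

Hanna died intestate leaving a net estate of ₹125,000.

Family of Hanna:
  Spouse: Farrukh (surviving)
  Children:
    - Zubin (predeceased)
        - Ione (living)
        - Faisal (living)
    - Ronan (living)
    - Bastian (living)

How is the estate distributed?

Farrukh: ₹95,000; Ione: ₹5,000; Faisal: ₹5,000; Ronan: ₹10,000; Bastian: ₹10,000

Farrukh first takes ₹75,000, leaving a balance of ₹50,000. Farrukh then takes two-fifths of the balance (₹20,000), for a total of ₹95,000. The remaining ₹30,000 passes to the descendants.
The descendants' portion (₹30,000) is divided into 3 shares of ₹10,000: Ronan and Bastian each take ₹10,000; Zubin's ₹10,000 share passes to Zubin's issue.
Zubin's share (₹10,000) is divided into 2 shares of ₹5,000: Ione and Faisal each take ₹5,000.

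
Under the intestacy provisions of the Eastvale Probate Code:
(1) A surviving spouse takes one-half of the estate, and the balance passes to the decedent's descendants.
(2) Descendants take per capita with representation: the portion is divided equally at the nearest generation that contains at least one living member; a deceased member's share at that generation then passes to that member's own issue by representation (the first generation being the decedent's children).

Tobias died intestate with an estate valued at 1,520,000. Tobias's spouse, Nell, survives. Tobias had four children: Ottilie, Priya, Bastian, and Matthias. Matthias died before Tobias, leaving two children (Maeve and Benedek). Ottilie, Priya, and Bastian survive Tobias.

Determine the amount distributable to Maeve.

Nell takes one-half of 1,520,000 = 760,000. The remaining 760,000 passes to the descendants.
The descendants' portion (760,000) is divided into 4 shares of 190,000: Ottilie, Priya, and Bastian each take 190,000; Matthias's 190,000 share passes to Matthias's issue.
Matthias's share (190,000) is divided into 2 shares of 95,000: Maeve and Benedek each take 95,000.

Maeve receives 95,000.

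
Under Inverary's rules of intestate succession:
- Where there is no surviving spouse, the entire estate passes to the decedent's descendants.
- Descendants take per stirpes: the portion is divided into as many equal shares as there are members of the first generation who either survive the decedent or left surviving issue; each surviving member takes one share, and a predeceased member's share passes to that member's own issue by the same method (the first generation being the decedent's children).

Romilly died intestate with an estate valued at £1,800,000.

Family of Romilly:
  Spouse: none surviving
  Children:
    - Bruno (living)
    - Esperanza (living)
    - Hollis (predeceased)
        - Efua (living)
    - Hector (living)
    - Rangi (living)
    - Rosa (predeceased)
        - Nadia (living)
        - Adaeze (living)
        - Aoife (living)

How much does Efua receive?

Efua receives £300,000.

The entire £1,800,000 passes to the descendants.
That amount (£1,800,000) is divided into 6 shares of £300,000: Bruno, Esperanza, Hector, and Rangi each take £300,000; Hollis's £300,000 share passes to Hollis's issue; Rosa's £300,000 share passes to Rosa's issue.
Hollis's share (£300,000) passes entirely to Efua.
Rosa's share (£300,000) is divided into 3 shares of £100,000: Nadia, Adaeze, and Aoife each take £100,000.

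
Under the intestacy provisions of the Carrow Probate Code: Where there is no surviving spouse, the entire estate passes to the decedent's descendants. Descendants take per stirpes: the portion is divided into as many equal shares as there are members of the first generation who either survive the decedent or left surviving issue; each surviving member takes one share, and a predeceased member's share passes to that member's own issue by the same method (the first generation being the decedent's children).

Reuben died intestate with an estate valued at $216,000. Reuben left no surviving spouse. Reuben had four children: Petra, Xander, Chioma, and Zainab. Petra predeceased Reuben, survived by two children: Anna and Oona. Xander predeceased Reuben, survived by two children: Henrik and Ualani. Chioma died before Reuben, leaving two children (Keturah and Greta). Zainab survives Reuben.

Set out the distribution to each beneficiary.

The entire $216,000 passes to the descendants.
That amount ($216,000) is divided into 4 shares of $54,000: Zainab takes $54,000; Petra's $54,000 share passes to Petra's issue; Xander's $54,000 share passes to Xander's issue; Chioma's $54,000 share passes to Chioma's issue.
Petra's share ($54,000) is divided into 2 shares of $27,000: Anna and Oona each take $27,000.
Xander's share ($54,000) is divided into 2 shares of $27,000: Henrik and Ualani each take $27,000.
Chioma's share ($54,000) is divided into 2 shares of $27,000: Keturah and Greta each take $27,000.

Anna: $27,000; Oona: $27,000; Henrik: $27,000; Ualani: $27,000; Keturah: $27,000; Greta: $27,000; Zainab: $54,000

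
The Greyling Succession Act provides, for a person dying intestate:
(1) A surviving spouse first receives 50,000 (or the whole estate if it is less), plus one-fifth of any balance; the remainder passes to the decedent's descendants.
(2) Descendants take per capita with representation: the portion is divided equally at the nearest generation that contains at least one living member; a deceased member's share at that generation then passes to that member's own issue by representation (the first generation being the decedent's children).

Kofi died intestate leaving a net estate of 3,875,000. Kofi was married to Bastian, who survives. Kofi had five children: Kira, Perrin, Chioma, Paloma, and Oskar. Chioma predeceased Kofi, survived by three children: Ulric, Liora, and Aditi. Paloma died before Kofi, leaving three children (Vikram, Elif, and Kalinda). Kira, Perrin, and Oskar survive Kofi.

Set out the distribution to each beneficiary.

Bastian: 815,000; Kira: 612,000; Perrin: 612,000; Ulric: 204,000; Liora: 204,000; Aditi: 204,000; Vikram: 204,000; Elif: 204,000; Kalinda: 204,000; Oskar: 612,000

Bastian first takes 50,000, leaving a balance of 3,825,000. Bastian then takes one-fifth of the balance (765,000), for a total of 815,000. The remaining 3,060,000 passes to the descendants.
The descendants' portion (3,060,000) is divided into 5 shares of 612,000: Kira, Perrin, and Oskar each take 612,000; Chioma's 612,000 share passes to Chioma's issue; Paloma's 612,000 share passes to Paloma's issue.
Chioma's share (612,000) is divided into 3 shares of 204,000: Ulric, Liora, and Aditi each take 204,000.
Paloma's share (612,000) is divided into 3 shares of 204,000: Vikram, Elif, and Kalinda each take 204,000.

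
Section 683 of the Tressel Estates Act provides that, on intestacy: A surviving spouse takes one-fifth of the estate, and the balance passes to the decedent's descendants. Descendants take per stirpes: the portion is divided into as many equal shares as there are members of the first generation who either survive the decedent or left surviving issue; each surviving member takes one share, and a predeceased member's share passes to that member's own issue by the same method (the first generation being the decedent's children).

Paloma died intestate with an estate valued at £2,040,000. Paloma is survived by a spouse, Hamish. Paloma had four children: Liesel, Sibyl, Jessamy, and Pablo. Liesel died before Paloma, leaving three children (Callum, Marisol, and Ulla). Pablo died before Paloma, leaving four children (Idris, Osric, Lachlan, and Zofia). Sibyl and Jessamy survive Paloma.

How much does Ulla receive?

Hamish takes one-fifth of £2,040,000 = £408,000. The remaining £1,632,000 passes to the descendants.
The descendants' portion (£1,632,000) is divided into 4 shares of £408,000: Sibyl and Jessamy each take £408,000; Liesel's £408,000 share passes to Liesel's issue; Pablo's £408,000 share passes to Pablo's issue.
Liesel's share (£408,000) is divided into 3 shares of £136,000: Callum, Marisol, and Ulla each take £136,000.
Pablo's share (£408,000) is divided into 4 shares of £102,000: Idris, Osric, Lachlan, and Zofia each take £102,000.

Ulla receives £136,000.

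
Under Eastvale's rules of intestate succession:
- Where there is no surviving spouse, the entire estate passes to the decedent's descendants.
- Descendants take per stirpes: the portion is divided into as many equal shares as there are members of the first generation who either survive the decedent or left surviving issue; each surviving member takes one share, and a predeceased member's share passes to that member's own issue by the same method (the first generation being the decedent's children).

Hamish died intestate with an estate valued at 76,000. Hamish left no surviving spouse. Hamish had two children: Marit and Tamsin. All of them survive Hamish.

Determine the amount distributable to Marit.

The entire 76,000 passes to the descendants.
That amount (76,000) is divided into 2 shares of 38,000: Marit and Tamsin each take 38,000.

Marit receives 38,000.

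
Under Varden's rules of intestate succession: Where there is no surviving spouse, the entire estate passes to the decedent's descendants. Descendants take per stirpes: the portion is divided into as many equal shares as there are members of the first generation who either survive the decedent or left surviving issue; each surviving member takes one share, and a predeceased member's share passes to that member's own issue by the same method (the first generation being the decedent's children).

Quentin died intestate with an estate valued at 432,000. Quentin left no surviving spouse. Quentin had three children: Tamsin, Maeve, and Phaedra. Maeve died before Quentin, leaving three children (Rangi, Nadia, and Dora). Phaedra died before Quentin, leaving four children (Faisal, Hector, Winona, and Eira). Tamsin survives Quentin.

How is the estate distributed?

The entire 432,000 passes to the descendants.
That amount (432,000) is divided into 3 shares of 144,000: Tamsin takes 144,000; Maeve's 144,000 share passes to Maeve's issue; Phaedra's 144,000 share passes to Phaedra's issue.
Maeve's share (144,000) is divided into 3 shares of 48,000: Rangi, Nadia, and Dora each take 48,000.
Phaedra's share (144,000) is divided into 4 shares of 36,000: Faisal, Hector, Winona, and Eira each take 36,000.

Tamsin: 144,000; Rangi: 48,000; Nadia: 48,000; Dora: 48,000; Faisal: 36,000; Hector: 36,000; Winona: 36,000; Eira: 36,000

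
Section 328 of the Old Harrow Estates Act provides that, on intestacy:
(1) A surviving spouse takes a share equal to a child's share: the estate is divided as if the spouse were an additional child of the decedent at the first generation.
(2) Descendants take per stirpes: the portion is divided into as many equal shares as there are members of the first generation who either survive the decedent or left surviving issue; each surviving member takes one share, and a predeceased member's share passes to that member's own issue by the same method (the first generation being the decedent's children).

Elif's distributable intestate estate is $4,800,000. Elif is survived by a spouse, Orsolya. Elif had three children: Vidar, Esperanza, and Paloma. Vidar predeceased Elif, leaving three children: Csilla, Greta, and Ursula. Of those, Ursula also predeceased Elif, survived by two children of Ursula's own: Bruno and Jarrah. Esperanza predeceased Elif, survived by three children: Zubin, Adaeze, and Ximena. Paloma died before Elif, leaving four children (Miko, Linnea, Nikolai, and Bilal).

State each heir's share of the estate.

Orsolya: $1,200,000; Csilla: $400,000; Greta: $400,000; Bruno: $200,000; Jarrah: $200,000; Zubin: $400,000; Adaeze: $400,000; Ximena: $400,000; Miko: $300,000; Linnea: $300,000; Nikolai: $300,000; Bilal: $300,000

The spouse counts as an additional share at the children's level, so there are 4 primary shares of $1,200,000. Orsolya takes one such share ($1,200,000).
The children's combined portion ($3,600,000) is divided into 3 shares of $1,200,000: Vidar's $1,200,000 share passes to Vidar's issue; Esperanza's $1,200,000 share passes to Esperanza's issue; Paloma's $1,200,000 share passes to Paloma's issue.
Vidar's share ($1,200,000) is divided into 3 shares of $400,000: Csilla and Greta each take $400,000; Ursula's $400,000 share passes to Ursula's issue.
Ursula's share ($400,000) is divided into 2 shares of $200,000: Bruno and Jarrah each take $200,000.
Esperanza's share ($1,200,000) is divided into 3 shares of $400,000: Zubin, Adaeze, and Ximena each take $400,000.
Paloma's share ($1,200,000) is divided into 4 shares of $300,000: Miko, Linnea, Nikolai, and Bilal each take $300,000.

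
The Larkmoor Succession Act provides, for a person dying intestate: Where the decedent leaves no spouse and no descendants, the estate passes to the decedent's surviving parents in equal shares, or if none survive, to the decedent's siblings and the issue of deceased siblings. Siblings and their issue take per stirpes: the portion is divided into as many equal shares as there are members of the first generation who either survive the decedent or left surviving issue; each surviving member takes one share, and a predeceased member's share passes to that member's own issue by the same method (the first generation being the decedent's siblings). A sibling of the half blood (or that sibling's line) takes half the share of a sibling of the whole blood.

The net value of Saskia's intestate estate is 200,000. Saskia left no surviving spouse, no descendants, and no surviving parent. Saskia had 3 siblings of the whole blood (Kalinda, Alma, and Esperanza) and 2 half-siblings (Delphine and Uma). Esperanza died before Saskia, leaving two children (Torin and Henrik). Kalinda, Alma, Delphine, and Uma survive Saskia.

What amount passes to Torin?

Torin receives 25,000.

The entire 200,000 passes to the siblings and their issue.
Counting each half-blood sibling's line as half a unit, there are 4 units in 200,000, so one unit is 50,000. Whole-blood lines (Kalinda, Alma, and Esperanza) take 50,000 each; half-blood lines (Delphine and Uma) take 25,000 each.
Esperanza's share (50,000) is divided into 2 shares of 25,000: Torin and Henrik each take 25,000.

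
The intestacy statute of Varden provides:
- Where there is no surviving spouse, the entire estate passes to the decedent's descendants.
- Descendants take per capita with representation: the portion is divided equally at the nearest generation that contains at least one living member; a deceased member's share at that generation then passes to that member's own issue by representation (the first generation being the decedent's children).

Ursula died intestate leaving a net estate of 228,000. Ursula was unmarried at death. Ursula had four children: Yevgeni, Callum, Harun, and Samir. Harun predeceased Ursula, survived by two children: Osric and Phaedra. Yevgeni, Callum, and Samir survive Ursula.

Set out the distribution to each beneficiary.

Yevgeni: 57,000; Callum: 57,000; Osric: 28,500; Phaedra: 28,500; Samir: 57,000

The entire 228,000 passes to the descendants.
That amount (228,000) is divided into 4 shares of 57,000: Yevgeni, Callum, and Samir each take 57,000; Harun's 57,000 share passes to Harun's issue.
Harun's share (57,000) is divided into 2 shares of 28,500: Osric and Phaedra each take 28,500.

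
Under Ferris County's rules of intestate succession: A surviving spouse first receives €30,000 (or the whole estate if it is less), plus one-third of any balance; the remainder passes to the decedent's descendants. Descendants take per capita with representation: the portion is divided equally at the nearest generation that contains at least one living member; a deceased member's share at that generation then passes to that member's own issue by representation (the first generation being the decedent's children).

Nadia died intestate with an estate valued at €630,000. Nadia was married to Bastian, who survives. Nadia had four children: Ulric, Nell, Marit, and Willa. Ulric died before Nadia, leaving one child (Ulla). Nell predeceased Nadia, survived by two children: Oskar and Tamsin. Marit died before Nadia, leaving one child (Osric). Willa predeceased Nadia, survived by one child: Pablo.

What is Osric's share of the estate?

Osric receives €80,000.

Bastian first takes €30,000, leaving a balance of €600,000. Bastian then takes one-third of the balance (€200,000), for a total of €230,000. The remaining €400,000 passes to the descendants.
No child survives, so the initial division is made at the grandchildren's generation.
The descendants' portion (€400,000) is divided into 5 shares of €80,000: Ulla, Oskar, Tamsin, Osric, and Pablo each take €80,000.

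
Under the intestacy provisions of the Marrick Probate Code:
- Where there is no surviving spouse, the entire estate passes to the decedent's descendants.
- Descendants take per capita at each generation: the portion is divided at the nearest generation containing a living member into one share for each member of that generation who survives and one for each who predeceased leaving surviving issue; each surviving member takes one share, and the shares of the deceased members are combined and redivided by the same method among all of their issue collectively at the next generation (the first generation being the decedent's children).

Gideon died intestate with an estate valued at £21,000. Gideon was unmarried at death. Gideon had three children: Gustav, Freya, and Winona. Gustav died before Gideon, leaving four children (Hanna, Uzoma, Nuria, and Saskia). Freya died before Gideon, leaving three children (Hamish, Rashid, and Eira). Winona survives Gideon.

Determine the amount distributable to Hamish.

The entire £21,000 passes to the descendants.
That amount (£21,000) is divided at the children's generation into 3 shares of £7,000. Winona takes £7,000. The 2 shares of the deceased (Gustav and Freya) are combined into a pool of £14,000.
That pool (£14,000) is divided at the grandchildren's generation equally among Hanna, Uzoma, Nuria, Saskia, Hamish, Rashid, and Eira: £2,000 each.

Hamish receives £2,000.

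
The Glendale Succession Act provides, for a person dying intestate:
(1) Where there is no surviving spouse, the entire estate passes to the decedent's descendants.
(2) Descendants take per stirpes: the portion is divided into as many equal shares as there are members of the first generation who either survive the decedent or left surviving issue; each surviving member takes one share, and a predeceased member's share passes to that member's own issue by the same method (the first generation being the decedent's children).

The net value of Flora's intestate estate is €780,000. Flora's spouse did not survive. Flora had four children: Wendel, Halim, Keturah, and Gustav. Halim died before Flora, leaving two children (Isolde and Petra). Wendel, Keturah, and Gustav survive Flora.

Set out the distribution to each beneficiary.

The entire €780,000 passes to the descendants.
That amount (€780,000) is divided into 4 shares of €195,000: Wendel, Keturah, and Gustav each take €195,000; Halim's €195,000 share passes to Halim's issue.
Halim's share (€195,000) is divided into 2 shares of €97,500: Isolde and Petra each take €97,500.

Wendel: €195,000; Isolde: €97,500; Petra: €97,500; Keturah: €195,000; Gustav: €195,000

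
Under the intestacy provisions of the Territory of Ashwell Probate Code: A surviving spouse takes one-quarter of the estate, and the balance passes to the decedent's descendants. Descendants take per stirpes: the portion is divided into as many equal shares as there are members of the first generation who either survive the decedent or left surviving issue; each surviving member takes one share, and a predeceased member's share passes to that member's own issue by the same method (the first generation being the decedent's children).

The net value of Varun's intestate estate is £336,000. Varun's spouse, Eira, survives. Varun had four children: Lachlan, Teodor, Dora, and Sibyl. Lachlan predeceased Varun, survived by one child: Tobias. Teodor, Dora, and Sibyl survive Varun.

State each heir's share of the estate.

Eira: £84,000; Tobias: £63,000; Teodor: £63,000; Dora: £63,000; Sibyl: £63,000

Eira takes one-quarter of £336,000 = £84,000. The remaining £252,000 passes to the descendants.
The descendants' portion (£252,000) is divided into 4 shares of £63,000: Teodor, Dora, and Sibyl each take £63,000; Lachlan's £63,000 share passes to Lachlan's issue.
Lachlan's share (£63,000) passes entirely to Tobias.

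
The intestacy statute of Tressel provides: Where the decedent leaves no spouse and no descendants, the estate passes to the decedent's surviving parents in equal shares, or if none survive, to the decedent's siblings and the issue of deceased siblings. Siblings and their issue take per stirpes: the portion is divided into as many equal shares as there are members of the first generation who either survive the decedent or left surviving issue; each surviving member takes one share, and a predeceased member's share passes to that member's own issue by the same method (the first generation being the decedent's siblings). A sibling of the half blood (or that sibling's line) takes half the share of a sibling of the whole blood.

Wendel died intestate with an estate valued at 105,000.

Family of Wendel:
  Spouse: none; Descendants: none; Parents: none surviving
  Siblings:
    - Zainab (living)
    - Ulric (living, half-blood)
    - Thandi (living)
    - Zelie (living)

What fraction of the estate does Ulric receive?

Ulric receives 1/7 of the estate.

The entire 105,000 passes to the siblings and their issue.
Counting each half-blood sibling's line as half a unit, there are 7/2 units in 105,000, so one unit is 30,000. Whole-blood lines (Zainab, Thandi, and Zelie) take 30,000 each; half-blood lines (Ulric) take 15,000 each.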